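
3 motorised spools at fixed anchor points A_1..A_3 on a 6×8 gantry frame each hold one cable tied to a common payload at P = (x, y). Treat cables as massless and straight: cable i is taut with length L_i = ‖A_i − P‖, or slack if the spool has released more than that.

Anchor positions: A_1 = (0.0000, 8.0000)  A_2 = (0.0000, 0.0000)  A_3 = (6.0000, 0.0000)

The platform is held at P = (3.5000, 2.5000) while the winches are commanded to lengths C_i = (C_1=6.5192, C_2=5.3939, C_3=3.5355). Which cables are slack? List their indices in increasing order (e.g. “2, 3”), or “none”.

cable 1: √((-3.5000)²+(5.5000)²)=6.5192, C_1=6.5192: taut
cable 2: √((-3.5000)²+(-2.5000)²)=4.3012, C_2=5.3939: slack
cable 3: √((2.5000)²+(-2.5000)²)=3.5355, C_3=3.5355: taut

2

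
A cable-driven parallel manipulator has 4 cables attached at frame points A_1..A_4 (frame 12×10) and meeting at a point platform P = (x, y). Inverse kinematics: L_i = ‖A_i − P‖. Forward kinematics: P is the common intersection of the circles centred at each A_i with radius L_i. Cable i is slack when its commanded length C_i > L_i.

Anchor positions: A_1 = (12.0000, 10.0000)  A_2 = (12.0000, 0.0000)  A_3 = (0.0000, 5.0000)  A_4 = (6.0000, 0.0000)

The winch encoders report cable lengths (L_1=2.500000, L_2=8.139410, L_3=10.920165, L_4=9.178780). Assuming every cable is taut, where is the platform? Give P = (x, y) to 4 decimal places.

expand ‖A_i−P‖²=L_i² and subtract eq 1 (q_i ≔ ‖A_i‖²−L_i²)
q_1 = 144.0000+100.0000−6.2500 = 237.7500
eq1−eq2 → [0.0000  20.0000]·P = 160.0000
eq1−eq3 → [24.0000  10.0000]·P = 332.0000
eq1−eq4 → [12.0000  20.0000]·P = 286.0000
2×2 solve → P = (10.5000, 8.0000)
check cable 4: ‖A_4−P‖² = 84.2500 ≈ L_4² = 84.2500 ✓

(10.5000, 8.0000)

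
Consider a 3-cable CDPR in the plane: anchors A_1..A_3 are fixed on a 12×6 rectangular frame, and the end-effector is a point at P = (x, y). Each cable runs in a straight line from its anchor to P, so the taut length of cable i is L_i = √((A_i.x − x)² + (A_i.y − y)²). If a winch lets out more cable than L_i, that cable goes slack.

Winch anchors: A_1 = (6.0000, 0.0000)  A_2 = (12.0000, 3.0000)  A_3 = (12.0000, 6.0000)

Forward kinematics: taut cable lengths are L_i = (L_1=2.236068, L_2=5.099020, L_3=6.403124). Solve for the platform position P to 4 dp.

each cable: (A_i−P)·(A_i−P) = L_i²; let q_i = ‖A_i‖²−L_i²
q_1 = 36.0000+0.0000−5.0000 = 31.0000
row 1: -12.0000x − 6.0000y = -96.0000  (q_2=127.0000)
row 2: -12.0000x − 12.0000y = -108.0000  (q_3=139.0000)
Cramer on rows 1–2 → x = 7.0000, y = 2.0000

(7.0000, 2.0000)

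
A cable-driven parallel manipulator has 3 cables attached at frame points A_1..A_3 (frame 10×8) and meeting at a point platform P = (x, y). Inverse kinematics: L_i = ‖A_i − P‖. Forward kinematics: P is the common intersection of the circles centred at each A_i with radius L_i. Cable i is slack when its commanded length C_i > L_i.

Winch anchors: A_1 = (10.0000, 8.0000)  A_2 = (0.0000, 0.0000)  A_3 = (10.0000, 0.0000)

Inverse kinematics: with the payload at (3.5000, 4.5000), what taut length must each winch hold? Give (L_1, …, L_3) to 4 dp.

(7.3824, 5.7009, 7.9057)

cable 1: Δx=6.5000, Δy=3.5000; L_1 = √(Δx²+Δy²) = 7.3824
cable 2: Δx=-3.5000, Δy=-4.5000; L_2 = √(Δx²+Δy²) = 5.7009
cable 3: Δx=6.5000, Δy=-4.5000; L_3 = √(Δx²+Δy²) = 7.9057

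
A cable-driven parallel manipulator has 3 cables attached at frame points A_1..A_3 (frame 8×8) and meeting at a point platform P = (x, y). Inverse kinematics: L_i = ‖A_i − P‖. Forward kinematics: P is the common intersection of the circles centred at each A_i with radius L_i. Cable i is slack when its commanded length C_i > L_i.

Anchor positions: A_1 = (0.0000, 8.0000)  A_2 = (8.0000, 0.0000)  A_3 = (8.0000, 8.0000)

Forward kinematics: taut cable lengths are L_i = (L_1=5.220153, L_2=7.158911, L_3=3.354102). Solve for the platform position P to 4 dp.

circle eqns → linear via eq_j − eq_1; set q_j = A_j·A_j − L_j²
q_1 = 0.0000+64.0000−27.2500 = 36.7500
-16.0000·x + 16.0000·y = q_1−q_2 = 24.0000
-16.0000·x + 0.0000·y = q_1−q_3 = -80.0000
solve first two rows → x=5.0000, y=6.5000

(5.0000, 6.5000)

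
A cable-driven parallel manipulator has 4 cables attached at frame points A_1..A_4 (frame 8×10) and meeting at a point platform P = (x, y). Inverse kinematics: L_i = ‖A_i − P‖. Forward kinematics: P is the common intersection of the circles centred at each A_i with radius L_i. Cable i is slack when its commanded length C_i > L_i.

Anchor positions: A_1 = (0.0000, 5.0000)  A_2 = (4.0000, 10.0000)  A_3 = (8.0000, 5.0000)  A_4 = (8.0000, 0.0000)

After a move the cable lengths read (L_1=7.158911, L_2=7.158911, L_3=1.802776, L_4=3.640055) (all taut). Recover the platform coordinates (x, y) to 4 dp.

each cable: (A_i−P)·(A_i−P) = L_i²; let q_i = ‖A_i‖²−L_i²
q_1 = 0.0000+25.0000−51.2500 = -26.2500
row 1: -8.0000x − 10.0000y = -91.0000  (q_2=64.7500)
row 2: -16.0000x + 0.0000y = -112.0000  (q_3=85.7500)
row 3: -16.0000x + 10.0000y = -77.0000  (q_4=50.7500)
Cramer on rows 1–2 → x = 7.0000, y = 3.5000
check cable 4: ‖A_4−P‖² = 13.2500 ≈ L_4² = 13.2500 ✓

(7.0000, 3.5000)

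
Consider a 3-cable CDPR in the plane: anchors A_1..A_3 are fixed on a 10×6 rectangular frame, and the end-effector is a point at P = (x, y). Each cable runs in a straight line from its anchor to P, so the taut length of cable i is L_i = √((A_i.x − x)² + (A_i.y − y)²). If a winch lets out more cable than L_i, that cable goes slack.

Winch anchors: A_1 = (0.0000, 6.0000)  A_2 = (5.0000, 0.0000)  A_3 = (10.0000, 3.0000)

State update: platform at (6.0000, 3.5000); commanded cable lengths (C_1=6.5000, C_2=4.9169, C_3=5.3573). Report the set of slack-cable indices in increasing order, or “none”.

cable 1: √((-6.0000)²+(2.5000)²)=6.5000, C_1=6.5000: taut
cable 2: √((-1.0000)²+(-3.5000)²)=3.6401, C_2=4.9169: slack
cable 3: √((4.0000)²+(-0.5000)²)=4.0311, C_3=5.3573: slack

2, 3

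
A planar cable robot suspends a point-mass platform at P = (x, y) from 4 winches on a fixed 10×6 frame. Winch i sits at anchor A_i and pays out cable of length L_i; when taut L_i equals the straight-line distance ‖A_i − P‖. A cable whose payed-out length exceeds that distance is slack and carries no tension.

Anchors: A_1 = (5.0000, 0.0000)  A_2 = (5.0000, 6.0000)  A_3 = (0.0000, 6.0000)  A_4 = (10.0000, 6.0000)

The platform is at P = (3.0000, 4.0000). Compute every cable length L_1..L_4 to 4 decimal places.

L_1: Δ = A_1−P = (2.0000, -4.0000) → ‖Δ‖ = √20.0000 = 4.4721
L_2: Δ = A_2−P = (2.0000, 2.0000) → ‖Δ‖ = √8.0000 = 2.8284
L_3: Δ = A_3−P = (-3.0000, 2.0000) → ‖Δ‖ = √13.0000 = 3.6056
L_4: Δ = A_4−P = (7.0000, 2.0000) → ‖Δ‖ = √53.0000 = 7.2801

(4.4721, 2.8284, 3.6056, 7.2801)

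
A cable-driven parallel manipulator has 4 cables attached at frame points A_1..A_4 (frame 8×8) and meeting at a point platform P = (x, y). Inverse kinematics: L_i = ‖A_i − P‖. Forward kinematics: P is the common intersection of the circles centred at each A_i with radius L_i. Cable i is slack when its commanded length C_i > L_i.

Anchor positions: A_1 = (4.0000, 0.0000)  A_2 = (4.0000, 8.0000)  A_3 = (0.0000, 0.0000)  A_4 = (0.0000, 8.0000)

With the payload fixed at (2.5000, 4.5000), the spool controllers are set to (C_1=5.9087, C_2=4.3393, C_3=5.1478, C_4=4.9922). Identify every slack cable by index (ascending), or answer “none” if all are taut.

cable 1: L_1 = ‖A_1−P‖ = 4.7434;  C_1 = 5.9087 → slack
cable 2: L_2 = ‖A_2−P‖ = 3.8079;  C_2 = 4.3393 → slack
cable 3: L_3 = ‖A_3−P‖ = 5.1478;  C_3 = 5.1478 → taut
cable 4: L_4 = ‖A_4−P‖ = 4.3012;  C_4 = 4.9922 → slack

1, 2, 4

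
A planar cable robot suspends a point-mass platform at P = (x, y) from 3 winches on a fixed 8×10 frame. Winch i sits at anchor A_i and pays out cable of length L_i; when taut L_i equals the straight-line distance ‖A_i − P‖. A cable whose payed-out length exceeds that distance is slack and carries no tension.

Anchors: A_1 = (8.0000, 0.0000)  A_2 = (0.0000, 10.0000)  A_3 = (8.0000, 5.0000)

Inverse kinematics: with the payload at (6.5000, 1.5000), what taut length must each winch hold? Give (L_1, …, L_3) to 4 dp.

L_1 = √((8.0000−6.5000)² + (0.0000−1.5000)²) = 2.1213
L_2 = √((0.0000−6.5000)² + (10.0000−1.5000)²) = 10.7005
L_3 = √((8.0000−6.5000)² + (5.0000−1.5000)²) = 3.8079

(2.1213, 10.7005, 3.8079)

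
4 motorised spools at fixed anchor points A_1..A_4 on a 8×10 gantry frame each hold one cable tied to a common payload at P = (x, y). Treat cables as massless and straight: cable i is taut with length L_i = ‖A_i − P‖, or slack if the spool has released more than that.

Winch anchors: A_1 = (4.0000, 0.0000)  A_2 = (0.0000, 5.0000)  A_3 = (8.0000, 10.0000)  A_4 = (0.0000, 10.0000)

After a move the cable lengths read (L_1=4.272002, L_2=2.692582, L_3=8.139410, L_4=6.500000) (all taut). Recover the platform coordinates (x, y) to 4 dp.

each cable: (A_i−P)·(A_i−P) = L_i²; let q_i = ‖A_i‖²−L_i²
q_1 = 16.0000+0.0000−18.2500 = -2.2500
row 1: 8.0000x − 10.0000y = -20.0000  (q_2=17.7500)
row 2: -8.0000x − 20.0000y = -100.0000  (q_3=97.7500)
row 3: 8.0000x − 20.0000y = -60.0000  (q_4=57.7500)
Cramer on rows 1–2 → x = 2.5000, y = 4.0000
check cable 4: ‖A_4−P‖² = 42.2500 ≈ L_4² = 42.2500 ✓

(2.5000, 4.0000)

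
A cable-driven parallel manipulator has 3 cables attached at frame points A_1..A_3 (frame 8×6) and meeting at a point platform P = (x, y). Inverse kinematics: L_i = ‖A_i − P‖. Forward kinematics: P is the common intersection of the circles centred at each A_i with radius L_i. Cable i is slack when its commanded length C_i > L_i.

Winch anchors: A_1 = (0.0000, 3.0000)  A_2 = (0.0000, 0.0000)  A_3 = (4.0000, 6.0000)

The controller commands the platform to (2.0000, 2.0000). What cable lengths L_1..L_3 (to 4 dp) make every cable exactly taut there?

(2.2361, 2.8284, 4.4721)

cable 1: Δx=-2.0000, Δy=1.0000; L_1 = √(Δx²+Δy²) = 2.2361
cable 2: Δx=-2.0000, Δy=-2.0000; L_2 = √(Δx²+Δy²) = 2.8284
cable 3: Δx=2.0000, Δy=4.0000; L_3 = √(Δx²+Δy²) = 4.4721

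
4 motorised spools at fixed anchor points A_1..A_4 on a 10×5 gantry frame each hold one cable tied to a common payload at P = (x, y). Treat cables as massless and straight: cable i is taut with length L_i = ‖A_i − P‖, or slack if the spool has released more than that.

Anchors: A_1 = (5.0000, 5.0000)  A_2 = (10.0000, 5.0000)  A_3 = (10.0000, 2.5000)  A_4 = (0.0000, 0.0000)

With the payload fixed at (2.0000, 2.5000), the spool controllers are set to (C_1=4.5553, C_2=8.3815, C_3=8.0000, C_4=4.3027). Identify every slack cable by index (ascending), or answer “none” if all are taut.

1, 4

i=1: geometric 3.9051 vs commanded 4.5553 ⇒ slack
i=2: geometric 8.3815 vs commanded 8.3815 ⇒ taut
i=3: geometric 8.0000 vs commanded 8.0000 ⇒ taut
i=4: geometric 3.2016 vs commanded 4.3027 ⇒ slack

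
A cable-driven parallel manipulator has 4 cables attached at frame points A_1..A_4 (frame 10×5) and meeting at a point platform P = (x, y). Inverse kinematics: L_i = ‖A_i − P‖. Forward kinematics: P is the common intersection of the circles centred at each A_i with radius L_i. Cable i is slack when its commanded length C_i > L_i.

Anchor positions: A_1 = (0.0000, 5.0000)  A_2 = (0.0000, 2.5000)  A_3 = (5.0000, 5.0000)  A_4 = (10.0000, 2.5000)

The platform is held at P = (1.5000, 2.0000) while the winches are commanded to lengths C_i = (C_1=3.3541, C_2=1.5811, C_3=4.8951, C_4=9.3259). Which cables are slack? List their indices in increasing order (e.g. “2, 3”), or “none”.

i=1: geometric 3.3541 vs commanded 3.3541 ⇒ taut
i=2: geometric 1.5811 vs commanded 1.5811 ⇒ taut
i=3: geometric 4.6098 vs commanded 4.8951 ⇒ slack
i=4: geometric 8.5147 vs commanded 9.3259 ⇒ slack

3, 4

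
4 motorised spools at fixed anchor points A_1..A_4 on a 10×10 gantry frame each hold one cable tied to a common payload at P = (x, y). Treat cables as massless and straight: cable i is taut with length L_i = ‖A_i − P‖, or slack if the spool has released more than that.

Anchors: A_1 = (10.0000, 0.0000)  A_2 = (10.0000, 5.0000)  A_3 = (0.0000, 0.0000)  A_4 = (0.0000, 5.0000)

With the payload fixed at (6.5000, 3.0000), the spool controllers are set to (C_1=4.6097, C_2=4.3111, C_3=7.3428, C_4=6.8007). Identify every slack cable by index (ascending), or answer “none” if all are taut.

i=1: geometric 4.6098 vs commanded 4.6097 ⇒ taut
i=2: geometric 4.0311 vs commanded 4.3111 ⇒ slack
i=3: geometric 7.1589 vs commanded 7.3428 ⇒ slack
i=4: geometric 6.8007 vs commanded 6.8007 ⇒ taut

2, 3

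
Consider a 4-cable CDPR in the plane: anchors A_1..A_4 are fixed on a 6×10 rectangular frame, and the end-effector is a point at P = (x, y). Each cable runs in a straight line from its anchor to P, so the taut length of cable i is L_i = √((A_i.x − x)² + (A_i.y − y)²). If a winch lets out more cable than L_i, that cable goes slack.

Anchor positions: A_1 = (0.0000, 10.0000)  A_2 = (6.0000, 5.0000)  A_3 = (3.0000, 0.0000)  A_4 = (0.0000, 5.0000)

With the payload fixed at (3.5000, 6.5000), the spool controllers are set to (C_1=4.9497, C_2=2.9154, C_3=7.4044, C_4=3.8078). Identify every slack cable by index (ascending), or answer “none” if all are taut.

3

cable 1: L_1 = ‖A_1−P‖ = 4.9497;  C_1 = 4.9497 → taut
cable 2: L_2 = ‖A_2−P‖ = 2.9155;  C_2 = 2.9154 → taut
cable 3: L_3 = ‖A_3−P‖ = 6.5192;  C_3 = 7.4044 → slack
cable 4: L_4 = ‖A_4−P‖ = 3.8079;  C_4 = 3.8078 → taut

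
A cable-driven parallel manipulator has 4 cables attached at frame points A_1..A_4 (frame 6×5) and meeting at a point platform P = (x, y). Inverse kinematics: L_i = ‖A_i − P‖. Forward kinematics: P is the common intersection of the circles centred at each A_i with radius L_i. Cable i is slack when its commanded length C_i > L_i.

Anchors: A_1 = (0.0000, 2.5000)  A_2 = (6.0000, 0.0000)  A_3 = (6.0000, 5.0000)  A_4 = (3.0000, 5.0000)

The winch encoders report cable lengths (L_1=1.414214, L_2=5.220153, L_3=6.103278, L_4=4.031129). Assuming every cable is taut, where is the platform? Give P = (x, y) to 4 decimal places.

(1.0000, 1.5000)

circle eqns → linear via eq_j − eq_1; set k_j = A_j·A_j − L_j²
k_1 = 0.0000+6.2500−2.0000 = 4.2500
-12.0000·x + 5.0000·y = k_1−k_2 = -4.5000
-12.0000·x − 5.0000·y = k_1−k_3 = -19.5000
-6.0000·x − 5.0000·y = k_1−k_4 = -13.5000
solve first two rows → x=1.0000, y=1.5000
check cable 4: ‖A_4−P‖² = 16.2500 ≈ L_4² = 16.2500 ✓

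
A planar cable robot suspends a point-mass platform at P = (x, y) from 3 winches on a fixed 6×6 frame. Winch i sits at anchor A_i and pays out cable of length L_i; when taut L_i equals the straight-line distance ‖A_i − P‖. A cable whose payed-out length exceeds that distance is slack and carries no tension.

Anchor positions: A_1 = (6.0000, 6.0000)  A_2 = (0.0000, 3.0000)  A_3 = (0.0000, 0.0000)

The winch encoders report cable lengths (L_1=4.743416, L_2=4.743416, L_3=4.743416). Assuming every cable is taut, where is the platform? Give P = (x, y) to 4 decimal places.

(4.5000, 1.5000)

expand ‖A_i−P‖²=L_i² and subtract eq 1 (q_i ≔ ‖A_i‖²−L_i²)
q_1 = 36.0000+36.0000−22.5000 = 49.5000
eq1−eq2 → [12.0000  6.0000]·P = 63.0000
eq1−eq3 → [12.0000  12.0000]·P = 72.0000
2×2 solve → P = (4.5000, 1.5000)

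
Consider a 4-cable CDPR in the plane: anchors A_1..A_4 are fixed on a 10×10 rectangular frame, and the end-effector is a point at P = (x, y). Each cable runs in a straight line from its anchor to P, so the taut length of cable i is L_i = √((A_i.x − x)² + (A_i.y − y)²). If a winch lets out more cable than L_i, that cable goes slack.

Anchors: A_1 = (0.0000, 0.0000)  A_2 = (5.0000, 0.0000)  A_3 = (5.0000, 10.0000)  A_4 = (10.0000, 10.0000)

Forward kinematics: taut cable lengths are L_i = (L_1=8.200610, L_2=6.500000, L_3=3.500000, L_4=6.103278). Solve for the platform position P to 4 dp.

each cable: (A_i−P)·(A_i−P) = L_i²; let c_i = ‖A_i‖²−L_i²
c_1 = 0.0000+0.0000−67.2500 = -67.2500
row 1: -10.0000x + 0.0000y = -50.0000  (c_2=-17.2500)
row 2: -10.0000x − 20.0000y = -180.0000  (c_3=112.7500)
row 3: -20.0000x − 20.0000y = -230.0000  (c_4=162.7500)
Cramer on rows 1–2 → x = 5.0000, y = 6.5000
check cable 4: ‖A_4−P‖² = 37.2500 ≈ L_4² = 37.2500 ✓

(5.0000, 6.5000)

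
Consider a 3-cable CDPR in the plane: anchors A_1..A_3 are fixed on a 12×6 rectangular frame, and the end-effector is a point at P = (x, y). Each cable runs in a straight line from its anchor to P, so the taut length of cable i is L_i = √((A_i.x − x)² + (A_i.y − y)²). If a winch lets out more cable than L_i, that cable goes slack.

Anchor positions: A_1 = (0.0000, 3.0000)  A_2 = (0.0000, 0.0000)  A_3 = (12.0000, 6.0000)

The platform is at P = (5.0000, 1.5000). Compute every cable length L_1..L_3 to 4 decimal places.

L_1: Δ = A_1−P = (-5.0000, 1.5000) → ‖Δ‖ = √27.2500 = 5.2202
L_2: Δ = A_2−P = (-5.0000, -1.5000) → ‖Δ‖ = √27.2500 = 5.2202
L_3: Δ = A_3−P = (7.0000, 4.5000) → ‖Δ‖ = √69.2500 = 8.3217

(5.2202, 5.2202, 8.3217)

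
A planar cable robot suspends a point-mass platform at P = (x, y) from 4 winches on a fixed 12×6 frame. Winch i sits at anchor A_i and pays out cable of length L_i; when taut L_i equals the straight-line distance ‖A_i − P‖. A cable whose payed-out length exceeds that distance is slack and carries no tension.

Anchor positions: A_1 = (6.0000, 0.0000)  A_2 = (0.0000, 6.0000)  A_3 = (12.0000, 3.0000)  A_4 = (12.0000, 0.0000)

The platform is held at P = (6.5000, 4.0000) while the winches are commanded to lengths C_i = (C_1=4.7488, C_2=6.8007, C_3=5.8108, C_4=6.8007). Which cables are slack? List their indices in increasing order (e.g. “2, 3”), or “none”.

i=1: geometric 4.0311 vs commanded 4.7488 ⇒ slack
i=2: geometric 6.8007 vs commanded 6.8007 ⇒ taut
i=3: geometric 5.5902 vs commanded 5.8108 ⇒ slack
i=4: geometric 6.8007 vs commanded 6.8007 ⇒ taut

1, 3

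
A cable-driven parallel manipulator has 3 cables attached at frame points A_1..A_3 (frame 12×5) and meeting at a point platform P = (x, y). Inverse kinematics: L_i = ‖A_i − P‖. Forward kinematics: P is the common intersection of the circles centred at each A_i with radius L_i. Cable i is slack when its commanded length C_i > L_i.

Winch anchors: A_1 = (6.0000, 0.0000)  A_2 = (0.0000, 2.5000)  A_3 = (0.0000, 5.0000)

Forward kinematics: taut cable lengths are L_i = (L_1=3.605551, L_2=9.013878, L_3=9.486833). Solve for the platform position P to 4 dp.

circle eqns → linear via eq_j − eq_1; set c_j = A_j·A_j − L_j²
c_1 = 36.0000+0.0000−13.0000 = 23.0000
12.0000·x − 5.0000·y = c_1−c_2 = 98.0000
12.0000·x − 10.0000·y = c_1−c_3 = 88.0000
solve first two rows → x=9.0000, y=2.0000

(9.0000, 2.0000)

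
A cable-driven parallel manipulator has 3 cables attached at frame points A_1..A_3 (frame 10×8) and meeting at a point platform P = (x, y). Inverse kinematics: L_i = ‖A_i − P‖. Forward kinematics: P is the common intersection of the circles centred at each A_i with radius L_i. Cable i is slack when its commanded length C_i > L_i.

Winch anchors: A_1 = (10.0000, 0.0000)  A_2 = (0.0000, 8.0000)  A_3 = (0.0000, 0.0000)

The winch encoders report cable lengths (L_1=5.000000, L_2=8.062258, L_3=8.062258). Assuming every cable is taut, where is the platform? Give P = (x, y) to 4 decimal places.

circle eqns → linear via eq_j − eq_1; set q_j = A_j·A_j − L_j²
q_1 = 100.0000+0.0000−25.0000 = 75.0000
20.0000·x − 16.0000·y = q_1−q_2 = 76.0000
20.0000·x + 0.0000·y = q_1−q_3 = 140.0000
solve first two rows → x=7.0000, y=4.0000

(7.0000, 4.0000)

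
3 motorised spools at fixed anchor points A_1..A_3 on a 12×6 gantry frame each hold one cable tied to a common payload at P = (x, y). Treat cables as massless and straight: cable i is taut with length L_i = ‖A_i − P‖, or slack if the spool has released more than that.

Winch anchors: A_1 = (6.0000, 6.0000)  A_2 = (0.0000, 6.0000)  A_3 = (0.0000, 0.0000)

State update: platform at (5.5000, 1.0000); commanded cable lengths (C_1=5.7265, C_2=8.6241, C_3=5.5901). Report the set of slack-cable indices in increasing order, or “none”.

1, 2

i=1: geometric 5.0249 vs commanded 5.7265 ⇒ slack
i=2: geometric 7.4330 vs commanded 8.6241 ⇒ slack
i=3: geometric 5.5902 vs commanded 5.5901 ⇒ taut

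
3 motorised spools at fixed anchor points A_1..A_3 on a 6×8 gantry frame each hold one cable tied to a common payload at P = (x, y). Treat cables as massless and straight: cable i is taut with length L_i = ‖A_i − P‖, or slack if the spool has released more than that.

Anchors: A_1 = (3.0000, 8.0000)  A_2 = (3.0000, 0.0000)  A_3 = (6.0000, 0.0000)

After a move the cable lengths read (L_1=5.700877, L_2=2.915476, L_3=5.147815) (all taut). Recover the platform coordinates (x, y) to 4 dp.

each cable: (A_i−P)·(A_i−P) = L_i²; let k_i = ‖A_i‖²−L_i²
k_1 = 9.0000+64.0000−32.5000 = 40.5000
row 1: 0.0000x + 16.0000y = 40.0000  (k_2=0.5000)
row 2: -6.0000x + 16.0000y = 31.0000  (k_3=9.5000)
Cramer on rows 1–2 → x = 1.5000, y = 2.5000

(1.5000, 2.5000)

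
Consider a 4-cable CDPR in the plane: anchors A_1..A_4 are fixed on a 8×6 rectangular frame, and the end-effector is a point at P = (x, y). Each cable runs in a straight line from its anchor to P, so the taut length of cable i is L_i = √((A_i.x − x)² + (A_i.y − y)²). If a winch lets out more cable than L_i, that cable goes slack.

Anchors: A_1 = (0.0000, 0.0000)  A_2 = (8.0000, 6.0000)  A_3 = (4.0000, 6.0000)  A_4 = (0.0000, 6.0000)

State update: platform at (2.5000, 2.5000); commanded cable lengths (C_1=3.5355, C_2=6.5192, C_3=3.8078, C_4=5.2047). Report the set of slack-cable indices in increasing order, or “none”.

i=1: geometric 3.5355 vs commanded 3.5355 ⇒ taut
i=2: geometric 6.5192 vs commanded 6.5192 ⇒ taut
i=3: geometric 3.8079 vs commanded 3.8078 ⇒ taut
i=4: geometric 4.3012 vs commanded 5.2047 ⇒ slack

4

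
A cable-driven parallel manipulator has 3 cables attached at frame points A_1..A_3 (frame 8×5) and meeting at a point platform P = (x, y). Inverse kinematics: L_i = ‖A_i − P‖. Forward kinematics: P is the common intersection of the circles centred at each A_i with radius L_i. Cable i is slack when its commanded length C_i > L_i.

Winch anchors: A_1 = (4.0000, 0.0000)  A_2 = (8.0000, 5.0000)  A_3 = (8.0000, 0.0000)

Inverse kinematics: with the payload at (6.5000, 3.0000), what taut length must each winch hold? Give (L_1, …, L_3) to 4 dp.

L_1 = √((4.0000−6.5000)² + (0.0000−3.0000)²) = 3.9051
L_2 = √((8.0000−6.5000)² + (5.0000−3.0000)²) = 2.5000
L_3 = √((8.0000−6.5000)² + (0.0000−3.0000)²) = 3.3541

(3.9051, 2.5000, 3.3541)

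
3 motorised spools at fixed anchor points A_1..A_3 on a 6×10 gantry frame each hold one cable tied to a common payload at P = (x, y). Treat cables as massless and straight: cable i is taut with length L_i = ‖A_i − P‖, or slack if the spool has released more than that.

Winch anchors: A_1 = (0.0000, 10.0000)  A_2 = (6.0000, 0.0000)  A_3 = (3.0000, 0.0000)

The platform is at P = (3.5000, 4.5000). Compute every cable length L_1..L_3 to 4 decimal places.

L_1: Δ = A_1−P = (-3.5000, 5.5000) → ‖Δ‖ = √42.5000 = 6.5192
L_2: Δ = A_2−P = (2.5000, -4.5000) → ‖Δ‖ = √26.5000 = 5.1478
L_3: Δ = A_3−P = (-0.5000, -4.5000) → ‖Δ‖ = √20.5000 = 4.5277

(6.5192, 5.1478, 4.5277)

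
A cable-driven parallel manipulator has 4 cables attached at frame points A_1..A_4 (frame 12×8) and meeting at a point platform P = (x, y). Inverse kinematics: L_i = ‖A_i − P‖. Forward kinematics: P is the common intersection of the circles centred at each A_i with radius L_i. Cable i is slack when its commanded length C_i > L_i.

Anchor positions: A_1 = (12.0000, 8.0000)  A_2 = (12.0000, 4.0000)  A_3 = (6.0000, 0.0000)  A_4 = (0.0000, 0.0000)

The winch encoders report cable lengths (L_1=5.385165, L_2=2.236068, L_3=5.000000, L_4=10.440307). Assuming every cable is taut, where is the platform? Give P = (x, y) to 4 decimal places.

(10.0000, 3.0000)

each cable: (A_i−P)·(A_i−P) = L_i²; let q_i = ‖A_i‖²−L_i²
q_1 = 144.0000+64.0000−29.0000 = 179.0000
row 1: 0.0000x + 8.0000y = 24.0000  (q_2=155.0000)
row 2: 12.0000x + 16.0000y = 168.0000  (q_3=11.0000)
row 3: 24.0000x + 16.0000y = 288.0000  (q_4=-109.0000)
Cramer on rows 1–2 → x = 10.0000, y = 3.0000
check cable 4: ‖A_4−P‖² = 109.0000 ≈ L_4² = 109.0000 ✓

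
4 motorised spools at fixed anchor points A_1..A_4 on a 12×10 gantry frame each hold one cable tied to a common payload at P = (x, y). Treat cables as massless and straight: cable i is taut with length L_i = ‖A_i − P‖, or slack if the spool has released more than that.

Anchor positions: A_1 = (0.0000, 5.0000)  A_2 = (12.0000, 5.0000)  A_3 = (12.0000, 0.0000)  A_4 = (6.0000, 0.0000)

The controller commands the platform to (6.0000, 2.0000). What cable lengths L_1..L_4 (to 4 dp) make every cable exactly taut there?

(6.7082, 6.7082, 6.3246, 2.0000)

L_1: Δ = A_1−P = (-6.0000, 3.0000) → ‖Δ‖ = √45.0000 = 6.7082
L_2: Δ = A_2−P = (6.0000, 3.0000) → ‖Δ‖ = √45.0000 = 6.7082
L_3: Δ = A_3−P = (6.0000, -2.0000) → ‖Δ‖ = √40.0000 = 6.3246
L_4: Δ = A_4−P = (0.0000, -2.0000) → ‖Δ‖ = √4.0000 = 2.0000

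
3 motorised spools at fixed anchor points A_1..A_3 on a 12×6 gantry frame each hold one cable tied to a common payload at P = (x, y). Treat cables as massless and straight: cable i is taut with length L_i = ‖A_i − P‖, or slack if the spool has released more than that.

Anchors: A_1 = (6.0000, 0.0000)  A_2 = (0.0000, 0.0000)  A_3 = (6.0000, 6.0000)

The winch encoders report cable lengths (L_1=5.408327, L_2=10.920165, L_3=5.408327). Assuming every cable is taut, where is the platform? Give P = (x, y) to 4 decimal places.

(10.5000, 3.0000)

expand ‖A_i−P‖²=L_i² and subtract eq 1 (c_i ≔ ‖A_i‖²−L_i²)
c_1 = 36.0000+0.0000−29.2500 = 6.7500
eq1−eq2 → [12.0000  0.0000]·P = 126.0000
eq1−eq3 → [0.0000  -12.0000]·P = -36.0000
2×2 solve → P = (10.5000, 3.0000)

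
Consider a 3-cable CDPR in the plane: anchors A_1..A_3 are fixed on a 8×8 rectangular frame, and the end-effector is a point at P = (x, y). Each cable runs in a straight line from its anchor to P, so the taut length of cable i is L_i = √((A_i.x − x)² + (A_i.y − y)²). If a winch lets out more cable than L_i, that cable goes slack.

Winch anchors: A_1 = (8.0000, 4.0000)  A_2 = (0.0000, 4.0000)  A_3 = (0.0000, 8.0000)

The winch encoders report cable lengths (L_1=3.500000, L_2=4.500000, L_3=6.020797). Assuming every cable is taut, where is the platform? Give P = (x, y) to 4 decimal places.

(4.5000, 4.0000)

expand ‖A_i−P‖²=L_i² and subtract eq 1 (k_i ≔ ‖A_i‖²−L_i²)
k_1 = 64.0000+16.0000−12.2500 = 67.7500
eq1−eq2 → [16.0000  0.0000]·P = 72.0000
eq1−eq3 → [16.0000  -8.0000]·P = 40.0000
2×2 solve → P = (4.5000, 4.0000)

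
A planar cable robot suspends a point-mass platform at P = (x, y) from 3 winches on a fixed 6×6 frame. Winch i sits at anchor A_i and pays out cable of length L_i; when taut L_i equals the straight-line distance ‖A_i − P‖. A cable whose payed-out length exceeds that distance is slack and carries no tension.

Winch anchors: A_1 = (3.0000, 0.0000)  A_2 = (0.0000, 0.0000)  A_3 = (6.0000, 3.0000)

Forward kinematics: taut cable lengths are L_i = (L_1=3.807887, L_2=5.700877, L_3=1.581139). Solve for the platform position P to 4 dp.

(4.5000, 3.5000)

circle eqns → linear via eq_j − eq_1; set c_j = A_j·A_j − L_j²
c_1 = 9.0000+0.0000−14.5000 = -5.5000
6.0000·x + 0.0000·y = c_1−c_2 = 27.0000
-6.0000·x − 6.0000·y = c_1−c_3 = -48.0000
solve first two rows → x=4.5000, y=3.5000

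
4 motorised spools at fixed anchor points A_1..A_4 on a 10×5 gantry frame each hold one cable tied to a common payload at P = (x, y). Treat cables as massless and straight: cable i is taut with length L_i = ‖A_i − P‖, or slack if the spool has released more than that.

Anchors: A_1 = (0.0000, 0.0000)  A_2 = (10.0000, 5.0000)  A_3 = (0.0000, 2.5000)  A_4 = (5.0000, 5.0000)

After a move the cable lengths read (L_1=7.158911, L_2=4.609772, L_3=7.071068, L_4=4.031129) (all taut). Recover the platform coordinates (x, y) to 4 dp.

circle eqns → linear via eq_j − eq_1; set c_j = A_j·A_j − L_j²
c_1 = 0.0000+0.0000−51.2500 = -51.2500
-20.0000·x − 10.0000·y = c_1−c_2 = -155.0000
0.0000·x − 5.0000·y = c_1−c_3 = -7.5000
-10.0000·x − 10.0000·y = c_1−c_4 = -85.0000
solve first two rows → x=7.0000, y=1.5000
check cable 4: ‖A_4−P‖² = 16.2500 ≈ L_4² = 16.2500 ✓

(7.0000, 1.5000)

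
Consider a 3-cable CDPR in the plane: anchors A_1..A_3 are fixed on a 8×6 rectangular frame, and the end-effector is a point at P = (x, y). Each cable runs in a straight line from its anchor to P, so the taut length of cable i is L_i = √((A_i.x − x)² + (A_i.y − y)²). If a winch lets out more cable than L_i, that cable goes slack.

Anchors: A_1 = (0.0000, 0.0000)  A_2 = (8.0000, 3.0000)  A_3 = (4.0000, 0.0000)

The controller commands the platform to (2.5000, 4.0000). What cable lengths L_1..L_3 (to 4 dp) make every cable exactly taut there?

cable 1: Δx=-2.5000, Δy=-4.0000; L_1 = √(Δx²+Δy²) = 4.7170
cable 2: Δx=5.5000, Δy=-1.0000; L_2 = √(Δx²+Δy²) = 5.5902
cable 3: Δx=1.5000, Δy=-4.0000; L_3 = √(Δx²+Δy²) = 4.2720

(4.7170, 5.5902, 4.2720)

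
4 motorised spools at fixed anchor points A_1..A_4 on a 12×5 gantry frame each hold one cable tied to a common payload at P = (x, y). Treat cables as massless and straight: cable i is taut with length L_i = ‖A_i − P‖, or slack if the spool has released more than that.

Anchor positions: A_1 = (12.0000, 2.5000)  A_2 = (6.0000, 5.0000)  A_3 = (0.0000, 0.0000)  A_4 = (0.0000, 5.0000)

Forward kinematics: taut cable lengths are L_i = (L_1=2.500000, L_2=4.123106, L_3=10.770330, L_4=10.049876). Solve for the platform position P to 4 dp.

(10.0000, 4.0000)

each cable: (A_i−P)·(A_i−P) = L_i²; let k_i = ‖A_i‖²−L_i²
k_1 = 144.0000+6.2500−6.2500 = 144.0000
row 1: 12.0000x − 5.0000y = 100.0000  (k_2=44.0000)
row 2: 24.0000x + 5.0000y = 260.0000  (k_3=-116.0000)
row 3: 24.0000x − 5.0000y = 220.0000  (k_4=-76.0000)
Cramer on rows 1–2 → x = 10.0000, y = 4.0000
check cable 4: ‖A_4−P‖² = 101.0000 ≈ L_4² = 101.0000 ✓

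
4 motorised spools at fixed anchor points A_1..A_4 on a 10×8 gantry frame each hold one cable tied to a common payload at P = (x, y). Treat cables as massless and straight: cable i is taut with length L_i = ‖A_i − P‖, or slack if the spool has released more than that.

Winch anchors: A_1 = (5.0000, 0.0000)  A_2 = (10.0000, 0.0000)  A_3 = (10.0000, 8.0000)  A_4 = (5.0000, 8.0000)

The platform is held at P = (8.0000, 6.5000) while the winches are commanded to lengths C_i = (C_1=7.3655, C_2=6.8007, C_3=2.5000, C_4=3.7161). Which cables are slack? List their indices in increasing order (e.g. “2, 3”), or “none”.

cable 1: L_1 = ‖A_1−P‖ = 7.1589;  C_1 = 7.3655 → slack
cable 2: L_2 = ‖A_2−P‖ = 6.8007;  C_2 = 6.8007 → taut
cable 3: L_3 = ‖A_3−P‖ = 2.5000;  C_3 = 2.5000 → taut
cable 4: L_4 = ‖A_4−P‖ = 3.3541;  C_4 = 3.7161 → slack

1, 4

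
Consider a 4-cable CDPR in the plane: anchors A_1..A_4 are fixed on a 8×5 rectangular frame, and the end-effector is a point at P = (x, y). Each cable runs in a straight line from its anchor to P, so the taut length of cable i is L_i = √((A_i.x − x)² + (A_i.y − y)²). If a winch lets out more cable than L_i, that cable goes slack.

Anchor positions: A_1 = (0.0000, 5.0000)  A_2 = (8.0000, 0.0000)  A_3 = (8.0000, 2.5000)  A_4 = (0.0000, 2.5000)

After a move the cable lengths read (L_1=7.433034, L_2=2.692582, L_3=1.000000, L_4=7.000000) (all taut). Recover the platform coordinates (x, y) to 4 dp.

(7.0000, 2.5000)

expand ‖A_i−P‖²=L_i² and subtract eq 1 (q_i ≔ ‖A_i‖²−L_i²)
q_1 = 0.0000+25.0000−55.2500 = -30.2500
eq1−eq2 → [-16.0000  10.0000]·P = -87.0000
eq1−eq3 → [-16.0000  5.0000]·P = -99.5000
eq1−eq4 → [0.0000  5.0000]·P = 12.5000
2×2 solve → P = (7.0000, 2.5000)
check cable 4: ‖A_4−P‖² = 49.0000 ≈ L_4² = 49.0000 ✓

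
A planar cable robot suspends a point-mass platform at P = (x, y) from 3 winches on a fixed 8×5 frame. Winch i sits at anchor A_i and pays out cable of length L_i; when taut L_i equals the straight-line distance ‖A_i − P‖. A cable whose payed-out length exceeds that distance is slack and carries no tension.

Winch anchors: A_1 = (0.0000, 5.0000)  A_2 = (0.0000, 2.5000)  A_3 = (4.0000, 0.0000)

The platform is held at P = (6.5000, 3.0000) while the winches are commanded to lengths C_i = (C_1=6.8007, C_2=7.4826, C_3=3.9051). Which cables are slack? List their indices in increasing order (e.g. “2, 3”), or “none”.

2

cable 1: L_1 = ‖A_1−P‖ = 6.8007;  C_1 = 6.8007 → taut
cable 2: L_2 = ‖A_2−P‖ = 6.5192;  C_2 = 7.4826 → slack
cable 3: L_3 = ‖A_3−P‖ = 3.9051;  C_3 = 3.9051 → taut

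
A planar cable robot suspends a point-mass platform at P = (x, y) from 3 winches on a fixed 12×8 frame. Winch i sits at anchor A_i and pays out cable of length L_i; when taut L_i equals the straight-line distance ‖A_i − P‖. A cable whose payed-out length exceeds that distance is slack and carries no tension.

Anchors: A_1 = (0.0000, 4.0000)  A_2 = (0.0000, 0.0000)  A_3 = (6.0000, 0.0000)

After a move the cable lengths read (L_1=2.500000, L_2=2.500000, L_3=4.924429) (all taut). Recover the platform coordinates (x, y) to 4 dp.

(1.5000, 2.0000)

each cable: (A_i−P)·(A_i−P) = L_i²; let k_i = ‖A_i‖²−L_i²
k_1 = 0.0000+16.0000−6.2500 = 9.7500
row 1: 0.0000x + 8.0000y = 16.0000  (k_2=-6.2500)
row 2: -12.0000x + 8.0000y = -2.0000  (k_3=11.7500)
Cramer on rows 1–2 → x = 1.5000, y = 2.0000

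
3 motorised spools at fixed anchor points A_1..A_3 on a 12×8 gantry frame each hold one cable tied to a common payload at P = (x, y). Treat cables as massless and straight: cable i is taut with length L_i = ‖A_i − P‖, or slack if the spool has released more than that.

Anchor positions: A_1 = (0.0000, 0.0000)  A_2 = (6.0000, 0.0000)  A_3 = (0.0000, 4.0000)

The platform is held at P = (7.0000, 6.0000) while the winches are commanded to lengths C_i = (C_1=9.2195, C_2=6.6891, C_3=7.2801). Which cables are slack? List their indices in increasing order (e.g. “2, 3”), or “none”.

cable 1: L_1 = ‖A_1−P‖ = 9.2195;  C_1 = 9.2195 → taut
cable 2: L_2 = ‖A_2−P‖ = 6.0828;  C_2 = 6.6891 → slack
cable 3: L_3 = ‖A_3−P‖ = 7.2801;  C_3 = 7.2801 → taut

2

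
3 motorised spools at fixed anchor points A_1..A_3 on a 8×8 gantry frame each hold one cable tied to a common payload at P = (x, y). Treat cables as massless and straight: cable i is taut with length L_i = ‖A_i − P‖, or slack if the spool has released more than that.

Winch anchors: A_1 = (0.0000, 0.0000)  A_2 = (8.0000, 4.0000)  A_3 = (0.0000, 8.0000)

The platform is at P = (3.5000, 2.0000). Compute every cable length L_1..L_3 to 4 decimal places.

L_1 = √((0.0000−3.5000)² + (0.0000−2.0000)²) = 4.0311
L_2 = √((8.0000−3.5000)² + (4.0000−2.0000)²) = 4.9244
L_3 = √((0.0000−3.5000)² + (8.0000−2.0000)²) = 6.9462

(4.0311, 4.9244, 6.9462)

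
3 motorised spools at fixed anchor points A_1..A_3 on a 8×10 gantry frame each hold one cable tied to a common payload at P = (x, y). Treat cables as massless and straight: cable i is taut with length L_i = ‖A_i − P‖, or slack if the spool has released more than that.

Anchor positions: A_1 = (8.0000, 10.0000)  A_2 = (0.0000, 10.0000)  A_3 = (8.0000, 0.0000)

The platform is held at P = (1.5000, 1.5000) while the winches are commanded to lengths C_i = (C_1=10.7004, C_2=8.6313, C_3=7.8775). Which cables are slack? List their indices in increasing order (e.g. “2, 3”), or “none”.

3

i=1: geometric 10.7005 vs commanded 10.7004 ⇒ taut
i=2: geometric 8.6313 vs commanded 8.6313 ⇒ taut
i=3: geometric 6.6708 vs commanded 7.8775 ⇒ slack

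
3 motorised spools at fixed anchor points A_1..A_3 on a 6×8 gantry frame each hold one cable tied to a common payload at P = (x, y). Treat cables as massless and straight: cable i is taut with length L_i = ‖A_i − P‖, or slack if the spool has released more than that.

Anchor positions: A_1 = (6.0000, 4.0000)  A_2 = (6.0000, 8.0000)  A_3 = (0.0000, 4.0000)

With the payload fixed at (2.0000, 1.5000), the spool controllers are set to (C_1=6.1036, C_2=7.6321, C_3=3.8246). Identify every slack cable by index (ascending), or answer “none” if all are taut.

1, 3

i=1: geometric 4.7170 vs commanded 6.1036 ⇒ slack
i=2: geometric 7.6322 vs commanded 7.6321 ⇒ taut
i=3: geometric 3.2016 vs commanded 3.8246 ⇒ slack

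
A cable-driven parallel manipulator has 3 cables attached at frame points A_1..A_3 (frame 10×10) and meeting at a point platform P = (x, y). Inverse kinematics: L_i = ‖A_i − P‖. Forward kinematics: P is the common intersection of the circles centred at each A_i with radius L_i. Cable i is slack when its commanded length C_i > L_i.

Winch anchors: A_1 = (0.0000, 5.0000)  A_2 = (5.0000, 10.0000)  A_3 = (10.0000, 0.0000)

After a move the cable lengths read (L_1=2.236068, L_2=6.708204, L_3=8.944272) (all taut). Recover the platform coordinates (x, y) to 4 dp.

(2.0000, 4.0000)

each cable: (A_i−P)·(A_i−P) = L_i²; let k_i = ‖A_i‖²−L_i²
k_1 = 0.0000+25.0000−5.0000 = 20.0000
row 1: -10.0000x − 10.0000y = -60.0000  (k_2=80.0000)
row 2: -20.0000x + 10.0000y = 0.0000  (k_3=20.0000)
Cramer on rows 1–2 → x = 2.0000, y = 4.0000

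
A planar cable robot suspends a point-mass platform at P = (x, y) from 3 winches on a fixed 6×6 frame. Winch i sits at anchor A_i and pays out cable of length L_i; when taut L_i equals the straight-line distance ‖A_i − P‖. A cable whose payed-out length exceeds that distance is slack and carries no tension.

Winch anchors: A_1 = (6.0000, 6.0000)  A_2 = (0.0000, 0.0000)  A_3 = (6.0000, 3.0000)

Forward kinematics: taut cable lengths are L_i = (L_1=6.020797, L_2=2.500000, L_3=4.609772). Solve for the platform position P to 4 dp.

(1.5000, 2.0000)

expand ‖A_i−P‖²=L_i² and subtract eq 1 (c_i ≔ ‖A_i‖²−L_i²)
c_1 = 36.0000+36.0000−36.2500 = 35.7500
eq1−eq2 → [12.0000  12.0000]·P = 42.0000
eq1−eq3 → [0.0000  6.0000]·P = 12.0000
2×2 solve → P = (1.5000, 2.0000)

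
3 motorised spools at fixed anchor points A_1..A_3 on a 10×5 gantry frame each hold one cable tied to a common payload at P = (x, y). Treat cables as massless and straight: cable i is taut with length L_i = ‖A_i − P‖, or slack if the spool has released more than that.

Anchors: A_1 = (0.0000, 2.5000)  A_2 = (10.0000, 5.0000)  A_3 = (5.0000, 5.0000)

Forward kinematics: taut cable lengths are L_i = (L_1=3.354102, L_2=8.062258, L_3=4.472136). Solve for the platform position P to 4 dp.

(3.0000, 1.0000)

circle eqns → linear via eq_j − eq_1; set q_j = A_j·A_j − L_j²
q_1 = 0.0000+6.2500−11.2500 = -5.0000
-20.0000·x − 5.0000·y = q_1−q_2 = -65.0000
-10.0000·x − 5.0000·y = q_1−q_3 = -35.0000
solve first two rows → x=3.0000, y=1.0000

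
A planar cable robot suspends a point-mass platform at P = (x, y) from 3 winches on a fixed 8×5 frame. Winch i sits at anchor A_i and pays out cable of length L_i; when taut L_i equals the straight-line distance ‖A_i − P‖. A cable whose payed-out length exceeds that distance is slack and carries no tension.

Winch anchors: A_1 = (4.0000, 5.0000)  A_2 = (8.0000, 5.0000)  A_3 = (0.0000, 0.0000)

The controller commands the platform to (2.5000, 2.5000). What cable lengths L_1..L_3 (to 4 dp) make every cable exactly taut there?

(2.9155, 6.0415, 3.5355)

cable 1: Δx=1.5000, Δy=2.5000; L_1 = √(Δx²+Δy²) = 2.9155
cable 2: Δx=5.5000, Δy=2.5000; L_2 = √(Δx²+Δy²) = 6.0415
cable 3: Δx=-2.5000, Δy=-2.5000; L_3 = √(Δx²+Δy²) = 3.5355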